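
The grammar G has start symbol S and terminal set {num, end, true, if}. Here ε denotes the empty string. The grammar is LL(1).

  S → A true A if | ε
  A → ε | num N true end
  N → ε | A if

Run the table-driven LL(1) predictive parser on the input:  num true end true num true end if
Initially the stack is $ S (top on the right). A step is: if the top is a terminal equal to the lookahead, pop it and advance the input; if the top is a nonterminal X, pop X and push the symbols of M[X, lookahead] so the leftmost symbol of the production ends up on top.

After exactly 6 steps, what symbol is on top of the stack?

true

step 1: stack=$ S  input=num true end true num true end if $  — expand S → A true A if
step 2: stack=$ if A true A  input=num true end true num true end if $  — expand A → num N true end
step 3: stack=$ if A true end true N num  input=num true end true num true end if $  — match num
step 4: stack=$ if A true end true N  input=true end true num true end if $  — expand N → ε
step 5: stack=$ if A true end true  input=true end true num true end if $  — match true
step 6: stack=$ if A true end  input=end true num true end if $  — match end
Stack after step 6: $ if A true (top = true).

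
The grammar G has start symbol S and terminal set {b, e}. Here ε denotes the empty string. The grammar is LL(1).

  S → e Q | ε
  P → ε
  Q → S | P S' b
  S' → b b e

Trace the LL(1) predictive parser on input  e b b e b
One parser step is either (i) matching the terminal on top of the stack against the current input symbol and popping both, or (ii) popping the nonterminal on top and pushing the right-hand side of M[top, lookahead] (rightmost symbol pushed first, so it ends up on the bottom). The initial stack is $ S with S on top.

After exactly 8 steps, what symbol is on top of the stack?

step 1: stack=$ S  input=e b b e b $  — expand S → e Q
step 2: stack=$ Q e  input=e b b e b $  — match e
step 3: stack=$ Q  input=b b e b $  — expand Q → P S' b
step 4: stack=$ b S' P  input=b b e b $  — expand P → ε
step 5: stack=$ b S'  input=b b e b $  — expand S' → b b e
step 6: stack=$ b e b b  input=b b e b $  — match b
step 7: stack=$ b e b  input=b e b $  — match b
step 8: stack=$ b e  input=e b $  — match e
Stack after step 8: $ b (top = b).

b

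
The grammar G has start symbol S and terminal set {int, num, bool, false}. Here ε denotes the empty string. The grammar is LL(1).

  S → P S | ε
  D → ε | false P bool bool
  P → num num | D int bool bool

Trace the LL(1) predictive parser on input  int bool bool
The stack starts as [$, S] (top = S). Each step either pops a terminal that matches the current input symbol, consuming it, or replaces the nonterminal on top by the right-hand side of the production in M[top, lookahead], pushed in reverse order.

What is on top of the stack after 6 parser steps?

step 1: stack=$ S  input=int bool bool $  — expand S → P S
step 2: stack=$ S P  input=int bool bool $  — expand P → D int bool bool
step 3: stack=$ S bool bool int D  input=int bool bool $  — expand D → ε
step 4: stack=$ S bool bool int  input=int bool bool $  — match int
step 5: stack=$ S bool bool  input=bool bool $  — match bool
step 6: stack=$ S bool  input=bool $  — match bool
Stack after step 6: $ S (top = S).

S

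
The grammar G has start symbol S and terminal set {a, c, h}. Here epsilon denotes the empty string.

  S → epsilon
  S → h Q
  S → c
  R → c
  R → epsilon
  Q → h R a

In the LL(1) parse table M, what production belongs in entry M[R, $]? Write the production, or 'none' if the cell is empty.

FIRST(S) = {epsilon, c, h}
FIRST(R) = {epsilon, c}
FIRST(Q) = {h}
FOLLOW(S) includes $ since S is the start symbol.
FOLLOW(R): in Q→h R a, R is followed by a with FIRST {a}. Thus FOLLOW(R) = {a}.
For R → c: FIRST(c) = {c}, so it goes in M[R, t] for t ∈ {c}.
For R → epsilon: FIRST(epsilon) = {epsilon}, so it goes in M[R, t] for t ∈ {}; since epsilon ∈ FIRST, also for every t ∈ FOLLOW(R) = {a}.
None of these place a production in M[R, $].

none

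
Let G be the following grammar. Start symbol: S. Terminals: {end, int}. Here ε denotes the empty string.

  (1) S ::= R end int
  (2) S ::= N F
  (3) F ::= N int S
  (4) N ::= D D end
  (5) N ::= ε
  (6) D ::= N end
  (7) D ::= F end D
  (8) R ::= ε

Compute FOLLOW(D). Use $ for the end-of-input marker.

FIRST(R): from R::=ε we get {ε}. So FIRST(R) = {ε}.
FIRST(S): from S::=R end int we get {end}; from S::=N F we get {end, int}. So FIRST(S) = {end, int}.
FIRST(F): from F::=N int S we get {end, int}. So FIRST(F) = {end, int}.
FIRST(N): from N::=D D end we get {end, int}; from N::=ε we get {ε}. So FIRST(N) = {ε, end, int}.
FIRST(D): from D::=N end we get {end, int}; from D::=F end D we get {end, int}. So FIRST(D) = {end, int}.
FOLLOW(S) includes $ since S is the start symbol.
FOLLOW(N): in S::=N F, N is followed by F with FIRST {end, int}; in F::=N int S, N is followed by int S with FIRST {int}; in D::=N end, N is followed by end with FIRST {end}. Thus FOLLOW(N) = {end, int}.
FOLLOW(D): in N::=D D end (occurrence 1), D is followed by D end with FIRST {end, int}; in N::=D D end (occurrence 2), D is followed by end with FIRST {end}; in D::=F end D, the suffix after D is empty (adds nothing new). Thus FOLLOW(D) = {end, int}.
FOLLOW(R): in S::=R end int, R is followed by end int with FIRST {end}. Thus FOLLOW(R) = {end}.
FOLLOW(S): in F::=N int S, the suffix after S is empty, so FOLLOW(S) ⊇ FOLLOW(F) = {$, end}. Thus FOLLOW(S) = {$, end}.
FOLLOW(F): in S::=N F, the suffix after F is empty, so FOLLOW(F) ⊇ FOLLOW(S) = {$, end}; in D::=F end D, F is followed by end D with FIRST {end}. Thus FOLLOW(F) = {$, end}.

{end, int}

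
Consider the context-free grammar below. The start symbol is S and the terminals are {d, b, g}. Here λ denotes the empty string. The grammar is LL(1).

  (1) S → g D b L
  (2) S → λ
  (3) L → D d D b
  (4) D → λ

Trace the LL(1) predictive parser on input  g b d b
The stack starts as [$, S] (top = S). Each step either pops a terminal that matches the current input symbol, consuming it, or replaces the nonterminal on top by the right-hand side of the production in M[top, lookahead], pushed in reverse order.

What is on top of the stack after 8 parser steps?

step 1: stack=$ S  input=g b d b $  — expand S → g D b L
step 2: stack=$ L b D g  input=g b d b $  — match g
step 3: stack=$ L b D  input=b d b $  — expand D → λ
step 4: stack=$ L b  input=b d b $  — match b
step 5: stack=$ L  input=d b $  — expand L → D d D b
step 6: stack=$ b D d D  input=d b $  — expand D → λ
step 7: stack=$ b D d  input=d b $  — match d
step 8: stack=$ b D  input=b $  — expand D → λ
Stack after step 8: $ b (top = b).

b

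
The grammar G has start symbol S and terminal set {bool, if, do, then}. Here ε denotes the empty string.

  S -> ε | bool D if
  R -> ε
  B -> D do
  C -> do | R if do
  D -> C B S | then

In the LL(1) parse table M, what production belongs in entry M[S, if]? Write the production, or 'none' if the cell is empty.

FIRST(S) = {ε, bool}
FIRST(R) = {ε}
FIRST(C) = {do, if}  (via R if do)
FIRST(D) = {do, if, then}  (via C B S)
FIRST(B) = {do, if, then}  (via D do)
FOLLOW(S) includes $ since S is the start symbol.
FOLLOW(D): in S->bool D if, D is followed by if with FIRST {if}; in B->D do, D is followed by do with FIRST {do}. Thus FOLLOW(D) = {do, if}.
FOLLOW(S): in D->C B S, the suffix after S is empty, so FOLLOW(S) ⊇ FOLLOW(D) = {do, if}. Thus FOLLOW(S) = {$, do, if}.
For S -> ε: FIRST(ε) = {ε}, so it goes in M[S, t] for t ∈ {}; since ε ∈ FIRST, also for every t ∈ FOLLOW(S) = {$, do, if}.
For S -> bool D if: FIRST(bool D if) = {bool}, so it goes in M[S, t] for t ∈ {bool}.

S -> ε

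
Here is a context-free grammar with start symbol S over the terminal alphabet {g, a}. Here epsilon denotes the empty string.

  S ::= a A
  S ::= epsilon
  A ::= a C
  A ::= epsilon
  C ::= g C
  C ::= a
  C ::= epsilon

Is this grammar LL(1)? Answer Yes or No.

FIRST(S) = {epsilon, a}
FIRST(A) = {epsilon, a}
FIRST(C) = {epsilon, a, g}
FOLLOW(S) = {$}
FOLLOW(A) = {$}
FOLLOW(C) = {$}
Each cell of M receives at most one production.

Yes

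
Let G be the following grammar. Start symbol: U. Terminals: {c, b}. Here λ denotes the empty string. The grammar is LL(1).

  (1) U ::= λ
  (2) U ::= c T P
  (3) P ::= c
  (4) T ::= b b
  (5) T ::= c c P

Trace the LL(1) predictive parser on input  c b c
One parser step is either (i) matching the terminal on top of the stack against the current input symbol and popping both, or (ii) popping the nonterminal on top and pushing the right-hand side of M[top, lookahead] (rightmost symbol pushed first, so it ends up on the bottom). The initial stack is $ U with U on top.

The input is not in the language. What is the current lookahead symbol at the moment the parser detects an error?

c

step 1: stack=$ U  input=c b c $  — expand U ::= c T P
step 2: stack=$ P T c  input=c b c $  — match c
step 3: stack=$ P T  input=b c $  — expand T ::= b b
step 4: stack=$ P b b  input=b c $  — match b
step 5: stack=$ P b  input=c $  — error: top is terminal b but lookahead is c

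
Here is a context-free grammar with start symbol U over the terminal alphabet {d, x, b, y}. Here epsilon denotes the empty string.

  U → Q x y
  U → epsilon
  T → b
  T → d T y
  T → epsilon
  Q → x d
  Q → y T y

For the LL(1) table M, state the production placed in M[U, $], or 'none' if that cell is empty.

U → epsilon

FIRST(T) = {epsilon, b, d}
FIRST(Q) = {x, y}
FIRST(U) = {epsilon, x, y}  (via Q x y)
FOLLOW(U) includes $ since U is the start symbol.
FOLLOW(U): U appears on no right-hand side. Thus FOLLOW(U) = {$}.
For U → Q x y: FIRST(Q x y) = {x, y}, so it goes in M[U, t] for t ∈ {x, y}.
For U → epsilon: FIRST(epsilon) = {epsilon}, so it goes in M[U, t] for t ∈ {}; since epsilon ∈ FIRST, also for every t ∈ FOLLOW(U) = {$}.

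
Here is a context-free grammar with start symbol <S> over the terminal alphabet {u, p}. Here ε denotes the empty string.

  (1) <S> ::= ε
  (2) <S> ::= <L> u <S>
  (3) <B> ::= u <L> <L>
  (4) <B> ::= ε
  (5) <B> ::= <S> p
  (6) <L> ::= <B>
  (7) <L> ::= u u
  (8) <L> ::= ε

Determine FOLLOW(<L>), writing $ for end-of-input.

FIRST(<S>) = {ε, p, u}  (via <L> u <S>)
FIRST(<B>) = {ε, p, u}  (via <S> p)
FIRST(<L>) = {ε, p, u}  (via <B>)
FOLLOW(<S>) includes $ since <S> is the start symbol.
FOLLOW(<S>): in <S>::=<L> u <S>, the suffix after <S> is empty (adds nothing new); in <B>::=<S> p, <S> is followed by p with FIRST {p}. Thus FOLLOW(<S>) = {$, p}.
FOLLOW(<B>): in <L>::=<B>, the suffix after <B> is empty, so FOLLOW(<B>) ⊇ FOLLOW(<L>) = {p, u}. Thus FOLLOW(<B>) = {p, u}.
FOLLOW(<L>): in <S>::=<L> u <S>, <L> is followed by u <S> with FIRST {u}; in <B>::=u <L> <L> (occurrence 1), <L> is followed by <L> with FIRST {ε, p, u}; in <B>::=u <L> <L> (occurrence 1), the suffix after <L> is nullable, so FOLLOW(<L>) ⊇ FOLLOW(<B>) = {p, u}; in <B>::=u <L> <L> (occurrence 2), the suffix after <L> is empty, so FOLLOW(<L>) ⊇ FOLLOW(<B>) = {p, u}. Thus FOLLOW(<L>) = {p, u}.

{p, u}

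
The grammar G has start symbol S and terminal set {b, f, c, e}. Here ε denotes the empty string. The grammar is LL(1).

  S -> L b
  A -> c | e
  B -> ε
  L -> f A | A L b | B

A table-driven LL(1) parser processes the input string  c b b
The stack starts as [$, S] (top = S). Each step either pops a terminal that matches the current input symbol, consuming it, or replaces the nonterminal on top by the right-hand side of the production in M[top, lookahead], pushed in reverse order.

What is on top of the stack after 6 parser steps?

b

step 1: stack=$ S  input=c b b $  — expand S -> L b
step 2: stack=$ b L  input=c b b $  — expand L -> A L b
step 3: stack=$ b b L A  input=c b b $  — expand A -> c
step 4: stack=$ b b L c  input=c b b $  — match c
step 5: stack=$ b b L  input=b b $  — expand L -> B
step 6: stack=$ b b B  input=b b $  — expand B -> ε
Stack after step 6: $ b b (top = b).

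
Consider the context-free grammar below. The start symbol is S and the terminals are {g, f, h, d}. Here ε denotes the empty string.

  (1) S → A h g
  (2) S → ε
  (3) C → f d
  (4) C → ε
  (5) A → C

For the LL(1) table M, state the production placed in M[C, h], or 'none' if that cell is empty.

C → ε

FIRST(C) = {ε, f}
FIRST(A) = {ε, f}  (via C)
FIRST(S) = {ε, f, h}  (via A h g)
FOLLOW(S) includes $ since S is the start symbol.
FOLLOW(A): in S→A h g, A is followed by h g with FIRST {h}. Thus FOLLOW(A) = {h}.
FOLLOW(C): in A→C, the suffix after C is empty, so FOLLOW(C) ⊇ FOLLOW(A) = {h}. Thus FOLLOW(C) = {h}.
For C → f d: FIRST(f d) = {f}, so it goes in M[C, t] for t ∈ {f}.
For C → ε: FIRST(ε) = {ε}, so it goes in M[C, t] for t ∈ {}; since ε ∈ FIRST, also for every t ∈ FOLLOW(C) = {h}.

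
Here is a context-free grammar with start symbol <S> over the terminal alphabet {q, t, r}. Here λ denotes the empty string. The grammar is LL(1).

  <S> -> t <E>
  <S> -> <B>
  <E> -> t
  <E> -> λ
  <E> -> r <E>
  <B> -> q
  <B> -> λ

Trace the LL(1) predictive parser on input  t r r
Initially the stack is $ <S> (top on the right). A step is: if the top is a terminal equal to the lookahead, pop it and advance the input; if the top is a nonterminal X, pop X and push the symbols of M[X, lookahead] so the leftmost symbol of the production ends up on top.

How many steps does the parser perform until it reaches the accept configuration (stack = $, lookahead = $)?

step 1: stack=$ <S>  input=t r r $  — expand <S> -> t <E>
step 2: stack=$ <E> t  input=t r r $  — match t
step 3: stack=$ <E>  input=r r $  — expand <E> -> r <E>
step 4: stack=$ <E> r  input=r r $  — match r
step 5: stack=$ <E>  input=r $  — expand <E> -> r <E>
step 6: stack=$ <E> r  input=r $  — match r
step 7: stack=$ <E>  input=$  — expand <E> -> λ
Accept reached after 7 steps.

7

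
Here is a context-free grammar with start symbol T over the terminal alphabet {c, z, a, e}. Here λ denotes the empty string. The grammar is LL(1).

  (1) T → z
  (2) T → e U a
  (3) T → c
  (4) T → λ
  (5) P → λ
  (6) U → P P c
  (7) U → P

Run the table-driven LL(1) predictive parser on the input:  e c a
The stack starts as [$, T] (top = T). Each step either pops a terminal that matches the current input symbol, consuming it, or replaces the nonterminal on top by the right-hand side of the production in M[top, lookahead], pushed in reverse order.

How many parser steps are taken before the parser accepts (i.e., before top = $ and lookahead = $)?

7

step 1: stack=$ T  input=e c a $  — expand T → e U a
step 2: stack=$ a U e  input=e c a $  — match e
step 3: stack=$ a U  input=c a $  — expand U → P P c
step 4: stack=$ a c P P  input=c a $  — expand P → λ
step 5: stack=$ a c P  input=c a $  — expand P → λ
step 6: stack=$ a c  input=c a $  — match c
step 7: stack=$ a  input=a $  — match a
Accept reached after 7 steps.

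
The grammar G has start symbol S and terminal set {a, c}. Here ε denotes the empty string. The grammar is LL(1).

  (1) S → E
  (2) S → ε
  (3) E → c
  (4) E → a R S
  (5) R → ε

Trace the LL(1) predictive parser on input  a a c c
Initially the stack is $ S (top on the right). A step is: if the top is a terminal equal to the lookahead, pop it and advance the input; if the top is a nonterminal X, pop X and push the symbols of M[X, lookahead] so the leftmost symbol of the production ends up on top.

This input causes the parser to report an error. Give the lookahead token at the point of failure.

c

step 1: stack=$ S  input=a a c c $  — expand S → E
step 2: stack=$ E  input=a a c c $  — expand E → a R S
step 3: stack=$ S R a  input=a a c c $  — match a
step 4: stack=$ S R  input=a c c $  — expand R → ε
step 5: stack=$ S  input=a c c $  — expand S → E
step 6: stack=$ E  input=a c c $  — expand E → a R S
step 7: stack=$ S R a  input=a c c $  — match a
step 8: stack=$ S R  input=c c $  — expand R → ε
step 9: stack=$ S  input=c c $  — expand S → E
step 10: stack=$ E  input=c c $  — expand E → c
step 11: stack=$ c  input=c c $  — match c
step 12: stack=$  input=c $  — error: stack empty but input remains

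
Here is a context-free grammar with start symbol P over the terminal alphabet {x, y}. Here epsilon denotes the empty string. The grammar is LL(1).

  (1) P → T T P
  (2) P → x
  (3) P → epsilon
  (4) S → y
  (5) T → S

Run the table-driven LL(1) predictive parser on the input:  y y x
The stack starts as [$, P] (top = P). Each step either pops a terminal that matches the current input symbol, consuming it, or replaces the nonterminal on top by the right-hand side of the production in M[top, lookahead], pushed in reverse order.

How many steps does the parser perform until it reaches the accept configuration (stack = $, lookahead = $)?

     Stack    Input    Action
  1  $ P      y y x $  expand P → T T P
  2  $ P T T  y y x $  expand T → S
  3  $ P T S  y y x $  expand S → y
  4  $ P T y  y y x $  match y
  5  $ P T    y x $    expand T → S
  6  $ P S    y x $    expand S → y
  7  $ P y    y x $    match y
  8  $ P      x $      expand P → x
  9  $ x      x $      match x
Accept reached after 9 steps.

9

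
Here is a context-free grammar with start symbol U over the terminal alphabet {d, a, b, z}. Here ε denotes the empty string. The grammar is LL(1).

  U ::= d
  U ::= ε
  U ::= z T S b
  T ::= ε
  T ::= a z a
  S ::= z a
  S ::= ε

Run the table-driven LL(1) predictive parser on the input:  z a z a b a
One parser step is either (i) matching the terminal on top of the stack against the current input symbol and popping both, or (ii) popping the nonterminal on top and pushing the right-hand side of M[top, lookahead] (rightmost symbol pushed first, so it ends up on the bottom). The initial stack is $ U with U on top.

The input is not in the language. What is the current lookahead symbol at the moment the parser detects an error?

     Stack        Input          Action
  1  $ U          z a z a b a $  expand U ::= z T S b
  2  $ b S T z    z a z a b a $  match z
  3  $ b S T      a z a b a $    expand T ::= a z a
  4  $ b S a z a  a z a b a $    match a
  5  $ b S a z    z a b a $      match z
  6  $ b S a      a b a $        match a
  7  $ b S        b a $          expand S ::= ε
  8  $ b          b a $          match b
  9  $            a $            error: stack empty but input remains

a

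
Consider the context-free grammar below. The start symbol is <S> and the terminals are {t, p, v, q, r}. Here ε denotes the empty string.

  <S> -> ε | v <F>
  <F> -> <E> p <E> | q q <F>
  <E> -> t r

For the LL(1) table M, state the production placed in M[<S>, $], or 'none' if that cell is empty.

<S> -> ε

FIRST(<S>) = {ε, v}
FIRST(<E>) = {t}
FIRST(<F>) = {q, t}  (via <E> p <E>)
FOLLOW(<S>) includes $ since <S> is the start symbol.
FOLLOW(<S>): <S> appears on no right-hand side. Thus FOLLOW(<S>) = {$}.
For <S> -> ε: FIRST(ε) = {ε}, so it goes in M[<S>, t] for t ∈ {}; since ε ∈ FIRST, also for every t ∈ FOLLOW(<S>) = {$}.
For <S> -> v <F>: FIRST(v <F>) = {v}, so it goes in M[<S>, t] for t ∈ {v}.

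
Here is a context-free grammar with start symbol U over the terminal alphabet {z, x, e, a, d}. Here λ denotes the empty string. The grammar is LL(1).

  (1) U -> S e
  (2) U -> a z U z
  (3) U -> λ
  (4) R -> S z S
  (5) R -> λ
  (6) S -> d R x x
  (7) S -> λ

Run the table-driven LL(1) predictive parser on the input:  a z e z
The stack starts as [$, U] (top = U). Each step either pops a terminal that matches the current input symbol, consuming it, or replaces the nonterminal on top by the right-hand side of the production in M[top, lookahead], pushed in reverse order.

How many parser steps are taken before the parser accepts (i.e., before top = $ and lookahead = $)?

7

     Stack      Input      Action
  1  $ U        a z e z $  expand U -> a z U z
  2  $ z U z a  a z e z $  match a
  3  $ z U z    z e z $    match z
  4  $ z U      e z $      expand U -> S e
  5  $ z e S    e z $      expand S -> λ
  6  $ z e      e z $      match e
  7  $ z        z $        match z
Accept reached after 7 steps.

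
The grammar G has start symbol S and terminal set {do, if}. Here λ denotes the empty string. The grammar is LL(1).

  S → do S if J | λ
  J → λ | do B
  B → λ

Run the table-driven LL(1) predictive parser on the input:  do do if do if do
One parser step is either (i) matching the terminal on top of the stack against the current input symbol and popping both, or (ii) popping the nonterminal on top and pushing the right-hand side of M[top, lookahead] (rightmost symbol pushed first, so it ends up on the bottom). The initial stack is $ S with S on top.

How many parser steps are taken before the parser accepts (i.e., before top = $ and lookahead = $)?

step 1: stack=$ S  input=do do if do if do $  — expand S → do S if J
step 2: stack=$ J if S do  input=do do if do if do $  — match do
step 3: stack=$ J if S  input=do if do if do $  — expand S → do S if J
step 4: stack=$ J if J if S do  input=do if do if do $  — match do
step 5: stack=$ J if J if S  input=if do if do $  — expand S → λ
step 6: stack=$ J if J if  input=if do if do $  — match if
step 7: stack=$ J if J  input=do if do $  — expand J → do B
step 8: stack=$ J if B do  input=do if do $  — match do
step 9: stack=$ J if B  input=if do $  — expand B → λ
step 10: stack=$ J if  input=if do $  — match if
step 11: stack=$ J  input=do $  — expand J → do B
step 12: stack=$ B do  input=do $  — match do
step 13: stack=$ B  input=$  — expand B → λ
Accept reached after 13 steps.

13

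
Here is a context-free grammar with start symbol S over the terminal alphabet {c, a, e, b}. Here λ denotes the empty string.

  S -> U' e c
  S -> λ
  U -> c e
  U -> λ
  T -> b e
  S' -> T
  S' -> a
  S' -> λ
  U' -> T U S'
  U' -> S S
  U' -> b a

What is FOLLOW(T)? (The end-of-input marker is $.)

FIRST(U) = {λ, c}
FIRST(T) = {b}
FIRST(S') = {λ, a, b}  (via T)
FIRST(S) = {λ, b, e}  (via U' e c)
FIRST(U') = {λ, b, e}  (via T U S', S S)
FOLLOW(S) includes $ since S is the start symbol.
FOLLOW(U'): in S->U' e c, U' is followed by e c with FIRST {e}. Thus FOLLOW(U') = {e}.
FOLLOW(S): in U'->S S (occurrence 1), S is followed by S with FIRST {λ, b, e}; in U'->S S (occurrence 1), the suffix after S is nullable, so FOLLOW(S) ⊇ FOLLOW(U') = {e}; in U'->S S (occurrence 2), the suffix after S is empty, so FOLLOW(S) ⊇ FOLLOW(U') = {e}. Thus FOLLOW(S) = {$, b, e}.
FOLLOW(U): in U'->T U S', U is followed by S' with FIRST {λ, a, b}; in U'->T U S', the suffix after U is nullable, so FOLLOW(U) ⊇ FOLLOW(U') = {e}. Thus FOLLOW(U) = {a, b, e}.
FOLLOW(S'): in U'->T U S', the suffix after S' is empty, so FOLLOW(S') ⊇ FOLLOW(U') = {e}. Thus FOLLOW(S') = {e}.
FOLLOW(T): in S'->T, the suffix after T is empty, so FOLLOW(T) ⊇ FOLLOW(S') = {e}; in U'->T U S', T is followed by U S' with FIRST {λ, a, b, c}; in U'->T U S', the suffix after T is nullable, so FOLLOW(T) ⊇ FOLLOW(U') = {e}. Thus FOLLOW(T) = {a, b, c, e}.

{a, b, c, e}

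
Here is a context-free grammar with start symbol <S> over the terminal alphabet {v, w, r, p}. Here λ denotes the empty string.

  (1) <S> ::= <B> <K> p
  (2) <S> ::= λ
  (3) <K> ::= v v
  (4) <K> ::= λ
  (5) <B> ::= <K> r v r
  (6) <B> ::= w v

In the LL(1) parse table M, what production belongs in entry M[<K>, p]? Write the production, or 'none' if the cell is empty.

FIRST(<K>): from <K>::=v v we get {v}; from <K>::=λ we get {λ}. So FIRST(<K>) = {λ, v}.
FIRST(<B>): from <B>::=<K> r v r we get {r, v}; from <B>::=w v we get {w}. So FIRST(<B>) = {r, v, w}.
FIRST(<S>): from <S>::=<B> <K> p we get {r, v, w}; from <S>::=λ we get {λ}. So FIRST(<S>) = {λ, r, v, w}.
FOLLOW(<S>) includes $ since <S> is the start symbol.
FOLLOW(<K>): in <S>::=<B> <K> p, <K> is followed by p with FIRST {p}; in <B>::=<K> r v r, <K> is followed by r v r with FIRST {r}. Thus FOLLOW(<K>) = {p, r}.
For <K> ::= v v: FIRST(v v) = {v}, so it goes in M[<K>, t] for t ∈ {v}.
For <K> ::= λ: FIRST(λ) = {λ}, so it goes in M[<K>, t] for t ∈ {}; since λ ∈ FIRST, also for every t ∈ FOLLOW(<K>) = {p, r}.

<K> ::= λ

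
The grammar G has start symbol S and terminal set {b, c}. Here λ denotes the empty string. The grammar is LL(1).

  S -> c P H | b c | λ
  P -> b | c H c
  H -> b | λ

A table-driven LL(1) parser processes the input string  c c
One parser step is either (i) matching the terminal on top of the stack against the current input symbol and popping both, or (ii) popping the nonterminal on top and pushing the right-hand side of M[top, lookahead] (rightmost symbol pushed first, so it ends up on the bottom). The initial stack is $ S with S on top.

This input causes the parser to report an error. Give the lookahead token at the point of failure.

$

step 1: stack=$ S  input=c c $  — expand S -> c P H
step 2: stack=$ H P c  input=c c $  — match c
step 3: stack=$ H P  input=c $  — expand P -> c H c
step 4: stack=$ H c H c  input=c $  — match c
step 5: stack=$ H c H  input=$  — expand H -> λ
step 6: stack=$ H c  input=$  — error: top is terminal c but lookahead is $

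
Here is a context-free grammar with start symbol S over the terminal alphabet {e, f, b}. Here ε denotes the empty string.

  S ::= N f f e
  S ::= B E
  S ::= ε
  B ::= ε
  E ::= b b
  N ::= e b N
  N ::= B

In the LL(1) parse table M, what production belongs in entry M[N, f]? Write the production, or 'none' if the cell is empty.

N ::= B

FIRST(B): from B::=ε we get {ε}. So FIRST(B) = {ε}.
FIRST(E): from E::=b b we get {b}. So FIRST(E) = {b}.
FIRST(N): from N::=e b N we get {e}; from N::=B we get {ε}. So FIRST(N) = {ε, e}.
FIRST(S): from S::=N f f e we get {e, f}; from S::=B E we get {b}; from S::=ε we get {ε}. So FIRST(S) = {ε, b, e, f}.
FOLLOW(S) includes $ since S is the start symbol.
FOLLOW(N): in S::=N f f e, N is followed by f f e with FIRST {f}; in N::=e b N, the suffix after N is empty (adds nothing new). Thus FOLLOW(N) = {f}.
For N ::= e b N: FIRST(e b N) = {e}, so it goes in M[N, t] for t ∈ {e}.
For N ::= B: FIRST(B) = {ε}, so it goes in M[N, t] for t ∈ {}; since ε ∈ FIRST, also for every t ∈ FOLLOW(N) = {f}.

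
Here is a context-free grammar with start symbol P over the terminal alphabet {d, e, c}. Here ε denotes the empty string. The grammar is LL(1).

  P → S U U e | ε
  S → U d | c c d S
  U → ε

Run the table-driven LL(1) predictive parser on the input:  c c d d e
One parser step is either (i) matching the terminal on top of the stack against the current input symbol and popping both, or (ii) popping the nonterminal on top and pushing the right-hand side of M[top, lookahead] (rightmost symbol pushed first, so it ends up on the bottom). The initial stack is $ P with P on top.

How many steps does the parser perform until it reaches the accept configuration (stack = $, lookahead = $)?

11

      Stack            Input        Action
   1  $ P              c c d d e $  expand P → S U U e
   2  $ e U U S        c c d d e $  expand S → c c d S
   3  $ e U U S d c c  c c d d e $  match c
   4  $ e U U S d c    c d d e $    match c
   5  $ e U U S d      d d e $      match d
   6  $ e U U S        d e $        expand S → U d
   7  $ e U U d U      d e $        expand U → ε
   8  $ e U U d        d e $        match d
   9  $ e U U          e $          expand U → ε
  10  $ e U            e $          expand U → ε
  11  $ e              e $          match e
Accept reached after 11 steps.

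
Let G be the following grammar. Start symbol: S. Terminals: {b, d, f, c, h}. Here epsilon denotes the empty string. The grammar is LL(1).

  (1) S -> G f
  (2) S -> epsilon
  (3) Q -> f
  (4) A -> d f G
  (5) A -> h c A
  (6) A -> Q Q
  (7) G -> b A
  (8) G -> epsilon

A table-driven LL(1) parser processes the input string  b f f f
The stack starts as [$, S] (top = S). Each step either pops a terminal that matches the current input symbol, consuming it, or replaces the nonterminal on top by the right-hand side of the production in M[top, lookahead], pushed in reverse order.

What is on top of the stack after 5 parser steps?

step 1: stack=$ S  input=b f f f $  — expand S -> G f
step 2: stack=$ f G  input=b f f f $  — expand G -> b A
step 3: stack=$ f A b  input=b f f f $  — match b
step 4: stack=$ f A  input=f f f $  — expand A -> Q Q
step 5: stack=$ f Q Q  input=f f f $  — expand Q -> f
Stack after step 5: $ f Q f (top = f).

f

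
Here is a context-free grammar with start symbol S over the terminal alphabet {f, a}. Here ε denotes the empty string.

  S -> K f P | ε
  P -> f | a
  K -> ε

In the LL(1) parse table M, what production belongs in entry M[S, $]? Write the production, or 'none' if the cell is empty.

FIRST(P): from P->f we get {f}; from P->a we get {a}. So FIRST(P) = {a, f}.
FIRST(K): from K->ε we get {ε}. So FIRST(K) = {ε}.
FIRST(S): from S->K f P we get {f}; from S->ε we get {ε}. So FIRST(S) = {ε, f}.
FOLLOW(S) includes $ since S is the start symbol.
FOLLOW(S): S appears on no right-hand side. Thus FOLLOW(S) = {$}.
For S -> K f P: FIRST(K f P) = {f}, so it goes in M[S, t] for t ∈ {f}.
For S -> ε: FIRST(ε) = {ε}, so it goes in M[S, t] for t ∈ {}; since ε ∈ FIRST, also for every t ∈ FOLLOW(S) = {$}.

S -> ε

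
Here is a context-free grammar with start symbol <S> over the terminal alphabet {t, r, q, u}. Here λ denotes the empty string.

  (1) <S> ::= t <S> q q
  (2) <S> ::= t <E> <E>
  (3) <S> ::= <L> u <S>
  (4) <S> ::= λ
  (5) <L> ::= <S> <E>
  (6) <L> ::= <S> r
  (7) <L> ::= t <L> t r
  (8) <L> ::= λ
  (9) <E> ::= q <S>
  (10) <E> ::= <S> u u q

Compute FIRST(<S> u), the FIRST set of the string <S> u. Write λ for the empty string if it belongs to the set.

{q, r, t, u}

FIRST(<S>) = {λ, q, r, t, u}  (via <L> u <S>)
FIRST(<E>) = {q, r, t, u}  (via <S> u u q)
FIRST(<L>) = {λ, q, r, t, u}  (via <S> <E>, <S> r)
FIRST(<S> u): take FIRST of each symbol in turn, carrying on past any symbol whose FIRST contains λ; result {q, r, t, u}.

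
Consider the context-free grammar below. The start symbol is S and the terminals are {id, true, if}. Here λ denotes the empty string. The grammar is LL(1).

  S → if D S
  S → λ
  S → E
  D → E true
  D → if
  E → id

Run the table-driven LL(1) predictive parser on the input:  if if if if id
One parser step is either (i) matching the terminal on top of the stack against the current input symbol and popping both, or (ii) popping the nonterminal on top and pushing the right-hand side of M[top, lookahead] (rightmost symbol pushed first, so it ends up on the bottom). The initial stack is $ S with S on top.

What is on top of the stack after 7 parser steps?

     Stack     Input             Action
  1  $ S       if if if if id $  expand S → if D S
  2  $ S D if  if if if if id $  match if
  3  $ S D     if if if id $     expand D → if
  4  $ S if    if if if id $     match if
  5  $ S       if if id $        expand S → if D S
  6  $ S D if  if if id $        match if
  7  $ S D     if id $           expand D → if
Stack after step 7: $ S if (top = if).

if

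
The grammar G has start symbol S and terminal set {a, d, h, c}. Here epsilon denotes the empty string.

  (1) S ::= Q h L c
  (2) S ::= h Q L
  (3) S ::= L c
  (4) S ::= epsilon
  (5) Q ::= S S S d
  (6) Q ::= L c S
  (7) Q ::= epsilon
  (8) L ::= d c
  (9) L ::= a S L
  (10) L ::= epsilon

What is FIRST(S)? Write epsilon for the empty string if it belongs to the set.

FIRST(L) = {epsilon, a, d}
FIRST(S) = {epsilon, a, c, d, h}  (via Q h L c, L c)
FIRST(Q) = {epsilon, a, c, d, h}  (via S S S d, L c S)

{epsilon, a, c, d, h}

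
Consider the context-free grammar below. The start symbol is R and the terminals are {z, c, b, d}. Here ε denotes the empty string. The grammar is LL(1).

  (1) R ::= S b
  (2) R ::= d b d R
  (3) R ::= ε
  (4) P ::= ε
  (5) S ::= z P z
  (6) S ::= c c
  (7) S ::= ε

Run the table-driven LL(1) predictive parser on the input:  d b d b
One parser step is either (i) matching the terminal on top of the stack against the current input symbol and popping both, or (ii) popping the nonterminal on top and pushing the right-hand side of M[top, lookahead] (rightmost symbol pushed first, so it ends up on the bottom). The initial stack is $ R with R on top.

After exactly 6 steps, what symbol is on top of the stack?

b

     Stack      Input      Action
  1  $ R        d b d b $  expand R ::= d b d R
  2  $ R d b d  d b d b $  match d
  3  $ R d b    b d b $    match b
  4  $ R d      d b $      match d
  5  $ R        b $        expand R ::= S b
  6  $ b S      b $        expand S ::= ε
Stack after step 6: $ b (top = b).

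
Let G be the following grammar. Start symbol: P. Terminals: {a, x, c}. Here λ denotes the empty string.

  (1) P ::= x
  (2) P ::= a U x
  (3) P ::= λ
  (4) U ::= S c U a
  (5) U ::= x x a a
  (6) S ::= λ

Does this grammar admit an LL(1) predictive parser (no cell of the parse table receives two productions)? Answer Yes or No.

Yes

FIRST(P) = {λ, a, x}
FIRST(U) = {c, x}
FIRST(S) = {λ}
FOLLOW(P) = {$}
FOLLOW(U) = {a, x}
FOLLOW(S) = {c}
Each cell of M receives at most one production.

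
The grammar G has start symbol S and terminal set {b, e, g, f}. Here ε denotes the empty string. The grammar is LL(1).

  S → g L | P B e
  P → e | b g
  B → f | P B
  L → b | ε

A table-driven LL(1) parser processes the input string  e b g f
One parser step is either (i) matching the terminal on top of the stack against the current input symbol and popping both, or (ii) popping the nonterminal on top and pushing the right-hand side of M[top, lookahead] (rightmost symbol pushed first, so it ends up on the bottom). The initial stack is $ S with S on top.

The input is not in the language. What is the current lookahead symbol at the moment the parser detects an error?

      Stack      Input      Action
   1  $ S        e b g f $  expand S → P B e
   2  $ e B P    e b g f $  expand P → e
   3  $ e B e    e b g f $  match e
   4  $ e B      b g f $    expand B → P B
   5  $ e B P    b g f $    expand P → b g
   6  $ e B g b  b g f $    match b
   7  $ e B g    g f $      match g
   8  $ e B      f $        expand B → f
   9  $ e f      f $        match f
  10  $ e        $          error: top is terminal e but lookahead is $

$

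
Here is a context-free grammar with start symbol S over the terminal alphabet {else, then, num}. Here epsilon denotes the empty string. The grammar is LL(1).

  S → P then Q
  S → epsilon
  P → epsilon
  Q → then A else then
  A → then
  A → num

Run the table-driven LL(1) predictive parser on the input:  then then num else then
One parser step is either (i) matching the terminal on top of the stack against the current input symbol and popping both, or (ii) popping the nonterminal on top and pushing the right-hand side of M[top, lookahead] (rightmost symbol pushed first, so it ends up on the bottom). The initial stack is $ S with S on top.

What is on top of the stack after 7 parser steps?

else

step 1: stack=$ S  input=then then num else then $  — expand S → P then Q
step 2: stack=$ Q then P  input=then then num else then $  — expand P → epsilon
step 3: stack=$ Q then  input=then then num else then $  — match then
step 4: stack=$ Q  input=then num else then $  — expand Q → then A else then
step 5: stack=$ then else A then  input=then num else then $  — match then
step 6: stack=$ then else A  input=num else then $  — expand A → num
step 7: stack=$ then else num  input=num else then $  — match num
Stack after step 7: $ then else (top = else).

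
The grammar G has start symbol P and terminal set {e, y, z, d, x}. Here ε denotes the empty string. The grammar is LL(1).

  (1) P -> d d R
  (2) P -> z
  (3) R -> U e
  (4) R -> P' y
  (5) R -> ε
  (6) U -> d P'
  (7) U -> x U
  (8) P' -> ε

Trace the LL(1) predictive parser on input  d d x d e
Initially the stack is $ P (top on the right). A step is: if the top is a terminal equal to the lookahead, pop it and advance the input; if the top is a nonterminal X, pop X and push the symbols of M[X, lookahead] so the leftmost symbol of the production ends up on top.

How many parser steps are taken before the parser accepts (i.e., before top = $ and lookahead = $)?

step 1: stack=$ P  input=d d x d e $  — expand P -> d d R
step 2: stack=$ R d d  input=d d x d e $  — match d
step 3: stack=$ R d  input=d x d e $  — match d
step 4: stack=$ R  input=x d e $  — expand R -> U e
step 5: stack=$ e U  input=x d e $  — expand U -> x U
step 6: stack=$ e U x  input=x d e $  — match x
step 7: stack=$ e U  input=d e $  — expand U -> d P'
step 8: stack=$ e P' d  input=d e $  — match d
step 9: stack=$ e P'  input=e $  — expand P' -> ε
step 10: stack=$ e  input=e $  — match e
Accept reached after 10 steps.

10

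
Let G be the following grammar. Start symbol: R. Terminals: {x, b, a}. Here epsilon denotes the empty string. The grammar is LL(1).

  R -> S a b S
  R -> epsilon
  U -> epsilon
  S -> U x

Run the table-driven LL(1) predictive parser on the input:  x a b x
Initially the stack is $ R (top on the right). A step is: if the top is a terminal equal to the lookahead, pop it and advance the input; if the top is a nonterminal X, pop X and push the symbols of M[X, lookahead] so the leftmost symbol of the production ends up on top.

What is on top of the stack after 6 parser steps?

     Stack        Input      Action
  1  $ R          x a b x $  expand R -> S a b S
  2  $ S b a S    x a b x $  expand S -> U x
  3  $ S b a x U  x a b x $  expand U -> epsilon
  4  $ S b a x    x a b x $  match x
  5  $ S b a      a b x $    match a
  6  $ S b        b x $      match b
Stack after step 6: $ S (top = S).

S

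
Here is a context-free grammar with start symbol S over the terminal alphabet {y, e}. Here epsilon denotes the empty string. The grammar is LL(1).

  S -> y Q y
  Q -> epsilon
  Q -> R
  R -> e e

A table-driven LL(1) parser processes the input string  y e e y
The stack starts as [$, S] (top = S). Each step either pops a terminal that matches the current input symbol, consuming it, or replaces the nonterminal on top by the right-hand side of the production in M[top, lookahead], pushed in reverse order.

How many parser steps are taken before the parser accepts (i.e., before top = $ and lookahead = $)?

step 1: stack=$ S  input=y e e y $  — expand S -> y Q y
step 2: stack=$ y Q y  input=y e e y $  — match y
step 3: stack=$ y Q  input=e e y $  — expand Q -> R
step 4: stack=$ y R  input=e e y $  — expand R -> e e
step 5: stack=$ y e e  input=e e y $  — match e
step 6: stack=$ y e  input=e y $  — match e
step 7: stack=$ y  input=y $  — match y
Accept reached after 7 steps.

7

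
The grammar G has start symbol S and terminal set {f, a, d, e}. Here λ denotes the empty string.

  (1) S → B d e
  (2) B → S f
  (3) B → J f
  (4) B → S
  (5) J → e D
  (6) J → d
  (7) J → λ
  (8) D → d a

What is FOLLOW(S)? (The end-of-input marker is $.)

{$, d, f}

FIRST(J) = {λ, d, e}
FIRST(D) = {d}
FIRST(S) = {d, e, f}  (via B d e)
FIRST(B) = {d, e, f}  (via S f, J f, S)
FOLLOW(S) includes $ since S is the start symbol.
FOLLOW(B): in S→B d e, B is followed by d e with FIRST {d}. Thus FOLLOW(B) = {d}.
FOLLOW(S): in B→S f, S is followed by f with FIRST {f}; in B→S, the suffix after S is empty, so FOLLOW(S) ⊇ FOLLOW(B) = {d}. Thus FOLLOW(S) = {$, d, f}.
FOLLOW(J): in B→J f, J is followed by f with FIRST {f}. Thus FOLLOW(J) = {f}.
FOLLOW(D): in J→e D, the suffix after D is empty, so FOLLOW(D) ⊇ FOLLOW(J) = {f}. Thus FOLLOW(D) = {f}.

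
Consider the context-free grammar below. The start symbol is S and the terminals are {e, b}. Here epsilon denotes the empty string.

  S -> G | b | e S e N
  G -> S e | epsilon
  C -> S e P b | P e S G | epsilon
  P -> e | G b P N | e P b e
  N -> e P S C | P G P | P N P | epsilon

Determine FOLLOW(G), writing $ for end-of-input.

{$, b, e}

FIRST(S): from S->G we get {epsilon, b, e}; from S->b we get {b}; from S->e S e N we get {e}. So FIRST(S) = {epsilon, b, e}.
FIRST(G): from G->S e we get {b, e}; from G->epsilon we get {epsilon}. So FIRST(G) = {epsilon, b, e}.
FIRST(P): from P->e we get {e}; from P->G b P N we get {b, e}; from P->e P b e we get {e}. So FIRST(P) = {b, e}.
FIRST(C): from C->S e P b we get {b, e}; from C->P e S G we get {b, e}; from C->epsilon we get {epsilon}. So FIRST(C) = {epsilon, b, e}.
FIRST(N): from N->e P S C we get {e}; from N->P G P we get {b, e}; from N->P N P we get {b, e}; from N->epsilon we get {epsilon}. So FIRST(N) = {epsilon, b, e}.
FOLLOW(S) includes $ since S is the start symbol.
FOLLOW(S): in S->e S e N, S is followed by e N with FIRST {e}; in G->S e, S is followed by e with FIRST {e}; in C->S e P b, S is followed by e P b with FIRST {e}; in C->P e S G, S is followed by G with FIRST {epsilon, b, e}; in C->P e S G, the suffix after S is nullable, so FOLLOW(S) ⊇ FOLLOW(C) = {$, b, e}; in N->e P S C, S is followed by C with FIRST {epsilon, b, e}; in N->e P S C, the suffix after S is nullable, so FOLLOW(S) ⊇ FOLLOW(N) = {$, b, e}. Thus FOLLOW(S) = {$, b, e}.
FOLLOW(G): in S->G, the suffix after G is empty, so FOLLOW(G) ⊇ FOLLOW(S) = {$, b, e}; in C->P e S G, the suffix after G is empty, so FOLLOW(G) ⊇ FOLLOW(C) = {$, b, e}; in P->G b P N, G is followed by b P N with FIRST {b}; in N->P G P, G is followed by P with FIRST {b, e}. Thus FOLLOW(G) = {$, b, e}.
FOLLOW(C): in N->e P S C, the suffix after C is empty, so FOLLOW(C) ⊇ FOLLOW(N) = {$, b, e}. Thus FOLLOW(C) = {$, b, e}.
FOLLOW(P): in C->S e P b, P is followed by b with FIRST {b}; in C->P e S G, P is followed by e S G with FIRST {e}; in P->G b P N, P is followed by N with FIRST {epsilon, b, e}; in P->G b P N, the suffix after P is nullable (adds nothing new); in P->e P b e, P is followed by b e with FIRST {b}; in N->e P S C, P is followed by S C with FIRST {epsilon, b, e}; in N->e P S C, the suffix after P is nullable, so FOLLOW(P) ⊇ FOLLOW(N) = {$, b, e}; in N->P G P (occurrence 1), P is followed by G P with FIRST {b, e}; in N->P G P (occurrence 2), the suffix after P is empty, so FOLLOW(P) ⊇ FOLLOW(N) = {$, b, e}; in N->P N P (occurrence 1), P is followed by N P with FIRST {b, e}; in N->P N P (occurrence 2), the suffix after P is empty, so FOLLOW(P) ⊇ FOLLOW(N) = {$, b, e}. Thus FOLLOW(P) = {$, b, e}.
FOLLOW(N): in S->e S e N, the suffix after N is empty, so FOLLOW(N) ⊇ FOLLOW(S) = {$, b, e}; in P->G b P N, the suffix after N is empty, so FOLLOW(N) ⊇ FOLLOW(P) = {$, b, e}; in N->P N P, N is followed by P with FIRST {b, e}. Thus FOLLOW(N) = {$, b, e}.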